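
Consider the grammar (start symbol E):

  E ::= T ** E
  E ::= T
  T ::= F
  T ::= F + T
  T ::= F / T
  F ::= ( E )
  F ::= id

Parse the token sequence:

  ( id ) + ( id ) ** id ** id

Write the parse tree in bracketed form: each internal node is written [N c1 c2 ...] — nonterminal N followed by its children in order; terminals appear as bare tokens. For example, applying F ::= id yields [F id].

[E [T [F ( [E [T [F id]]] )] + [T [F ( [E [T [F id]]] )]]] ** [E [T [F id]] ** [E [T [F id]]]]]

E
T ** E
F + T ** E
( E ) + T ** E
( T ) + T ** E
( F ) + T ** E
( id ) + T ** E
( id ) + F ** E
( id ) + ( E ) ** E
( id ) + ( T ) ** E
( id ) + ( F ) ** E
( id ) + ( id ) ** E
( id ) + ( id ) ** T ** E
( id ) + ( id ) ** F ** E
( id ) + ( id ) ** id ** E
( id ) + ( id ) ** id ** T
( id ) + ( id ) ** id ** F
( id ) + ( id ) ** id ** id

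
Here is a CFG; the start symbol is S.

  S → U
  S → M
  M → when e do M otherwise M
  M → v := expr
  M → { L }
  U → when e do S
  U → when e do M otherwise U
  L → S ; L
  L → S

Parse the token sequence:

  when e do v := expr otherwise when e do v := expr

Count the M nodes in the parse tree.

[S [U when e do [M v := expr] otherwise [U when e do [S [M v := expr]]]]]

2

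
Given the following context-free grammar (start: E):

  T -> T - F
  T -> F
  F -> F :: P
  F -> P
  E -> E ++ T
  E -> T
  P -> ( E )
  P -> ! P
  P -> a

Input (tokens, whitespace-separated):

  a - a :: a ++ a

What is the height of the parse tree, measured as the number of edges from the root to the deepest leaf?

[E [E [T [T [F [P a]]] - [F [F [P a]] :: [P a]]]] ++ [T [F [P a]]]]

6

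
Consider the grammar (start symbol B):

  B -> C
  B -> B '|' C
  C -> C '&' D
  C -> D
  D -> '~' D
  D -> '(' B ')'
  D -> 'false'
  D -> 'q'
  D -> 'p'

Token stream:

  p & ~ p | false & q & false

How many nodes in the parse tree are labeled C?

5

[B [B [C [C [D p]] & [D ~ [D p]]]] | [C [C [C [D false]] & [D q]] & [D false]]]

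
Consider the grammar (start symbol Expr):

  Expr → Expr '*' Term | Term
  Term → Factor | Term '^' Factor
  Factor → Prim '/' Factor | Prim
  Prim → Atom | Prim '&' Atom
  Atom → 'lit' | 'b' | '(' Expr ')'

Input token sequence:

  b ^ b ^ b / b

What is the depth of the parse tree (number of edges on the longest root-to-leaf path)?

7

[Expr [Term [Term [Term [Factor [Prim [Atom b]]]] ^ [Factor [Prim [Atom b]]]] ^ [Factor [Prim [Atom b]] / [Factor [Prim [Atom b]]]]]]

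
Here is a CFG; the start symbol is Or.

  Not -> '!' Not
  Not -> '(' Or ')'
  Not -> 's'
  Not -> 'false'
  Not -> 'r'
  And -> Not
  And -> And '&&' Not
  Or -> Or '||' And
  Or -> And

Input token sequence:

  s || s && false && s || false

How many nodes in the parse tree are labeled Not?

5

[Or [Or [Or [And [Not s]]] || [And [And [And [Not s]] && [Not false]] && [Not s]]] || [And [Not false]]]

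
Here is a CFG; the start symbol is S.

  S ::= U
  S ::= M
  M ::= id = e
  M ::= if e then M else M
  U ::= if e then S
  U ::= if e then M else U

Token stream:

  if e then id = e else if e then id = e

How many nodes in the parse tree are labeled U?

[S [U if e then [M id = e] else [U if e then [S [M id = e]]]]]

2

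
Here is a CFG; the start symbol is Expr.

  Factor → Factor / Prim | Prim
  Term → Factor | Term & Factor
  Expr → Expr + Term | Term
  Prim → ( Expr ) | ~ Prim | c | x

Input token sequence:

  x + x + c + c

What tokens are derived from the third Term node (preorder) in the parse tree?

c

[Expr [Expr [Expr [Expr [Term [Factor [Prim x]]]] + [Term [Factor [Prim x]]]] + [Term [Factor [Prim c]]]] + [Term [Factor [Prim c]]]]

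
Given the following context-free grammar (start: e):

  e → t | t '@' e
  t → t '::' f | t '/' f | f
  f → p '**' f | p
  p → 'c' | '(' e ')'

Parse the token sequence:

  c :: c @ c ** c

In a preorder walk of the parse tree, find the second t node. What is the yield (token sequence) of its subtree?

c

[e [t [t [f [p c]]] :: [f [p c]]] @ [e [t [f [p c] ** [f [p c]]]]]]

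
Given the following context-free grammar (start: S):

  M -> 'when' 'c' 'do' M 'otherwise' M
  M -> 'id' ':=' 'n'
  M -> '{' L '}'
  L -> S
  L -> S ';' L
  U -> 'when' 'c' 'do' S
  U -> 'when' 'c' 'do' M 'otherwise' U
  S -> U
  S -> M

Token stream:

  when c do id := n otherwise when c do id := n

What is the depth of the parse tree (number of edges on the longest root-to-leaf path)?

5

[S [U when c do [M id := n] otherwise [U when c do [S [M id := n]]]]]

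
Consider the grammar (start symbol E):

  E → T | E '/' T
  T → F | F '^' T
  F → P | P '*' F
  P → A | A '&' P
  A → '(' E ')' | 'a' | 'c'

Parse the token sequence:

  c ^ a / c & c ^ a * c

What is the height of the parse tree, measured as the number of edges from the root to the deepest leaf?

[E [E [T [F [P [A c]]] ^ [T [F [P [A a]]]]]] / [T [F [P [A c] & [P [A c]]]] ^ [T [F [P [A a]] * [F [P [A c]]]]]]]

7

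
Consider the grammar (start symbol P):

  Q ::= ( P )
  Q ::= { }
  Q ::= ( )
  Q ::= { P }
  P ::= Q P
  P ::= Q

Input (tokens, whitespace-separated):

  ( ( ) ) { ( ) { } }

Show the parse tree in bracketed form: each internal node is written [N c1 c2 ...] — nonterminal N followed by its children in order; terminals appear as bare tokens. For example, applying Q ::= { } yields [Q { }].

P
Q P
( P ) P
( Q ) P
( ( ) ) P
( ( ) ) Q
( ( ) ) { P }
( ( ) ) { Q P }
( ( ) ) { ( ) P }
( ( ) ) { ( ) Q }
( ( ) ) { ( ) { } }

[P [Q ( [P [Q ( )]] )] [P [Q { [P [Q ( )] [P [Q { }]]] }]]]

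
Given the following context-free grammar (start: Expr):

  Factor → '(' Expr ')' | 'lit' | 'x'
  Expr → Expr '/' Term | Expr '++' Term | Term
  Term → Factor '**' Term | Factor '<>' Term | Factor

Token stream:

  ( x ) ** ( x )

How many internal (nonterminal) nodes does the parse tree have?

11

[Expr [Term [Factor ( [Expr [Term [Factor x]]] )] ** [Term [Factor ( [Expr [Term [Factor x]]] )]]]]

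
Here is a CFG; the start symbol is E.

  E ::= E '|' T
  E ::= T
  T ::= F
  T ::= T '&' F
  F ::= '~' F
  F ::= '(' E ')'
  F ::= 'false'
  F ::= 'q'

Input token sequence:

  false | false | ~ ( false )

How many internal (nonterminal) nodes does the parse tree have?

13

[E [E [E [T [F false]]] | [T [F false]]] | [T [F ~ [F ( [E [T [F false]]] )]]]]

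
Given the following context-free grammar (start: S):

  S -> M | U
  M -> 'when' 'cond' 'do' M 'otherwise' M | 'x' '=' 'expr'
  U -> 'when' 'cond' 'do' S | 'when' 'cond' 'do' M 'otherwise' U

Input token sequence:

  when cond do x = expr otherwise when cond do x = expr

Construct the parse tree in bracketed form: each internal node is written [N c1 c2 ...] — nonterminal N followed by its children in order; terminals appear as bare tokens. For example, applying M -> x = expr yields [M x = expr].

[S [U when cond do [M x = expr] otherwise [U when cond do [S [M x = expr]]]]]

S
U
when cond do M otherwise U
when cond do x = expr otherwise U
when cond do x = expr otherwise when cond do S
when cond do x = expr otherwise when cond do M
when cond do x = expr otherwise when cond do x = expr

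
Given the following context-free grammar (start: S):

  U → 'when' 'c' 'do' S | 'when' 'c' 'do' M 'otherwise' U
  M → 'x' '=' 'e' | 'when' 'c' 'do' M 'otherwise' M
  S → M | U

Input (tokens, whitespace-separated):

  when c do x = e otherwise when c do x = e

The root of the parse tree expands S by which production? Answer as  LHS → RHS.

[S [U when c do [M x = e] otherwise [U when c do [S [M x = e]]]]]

S → U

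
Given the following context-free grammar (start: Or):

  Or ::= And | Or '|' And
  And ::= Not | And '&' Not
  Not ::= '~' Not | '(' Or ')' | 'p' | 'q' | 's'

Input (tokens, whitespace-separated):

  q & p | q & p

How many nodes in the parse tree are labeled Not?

[Or [Or [And [And [Not q]] & [Not p]]] | [And [And [Not q]] & [Not p]]]

4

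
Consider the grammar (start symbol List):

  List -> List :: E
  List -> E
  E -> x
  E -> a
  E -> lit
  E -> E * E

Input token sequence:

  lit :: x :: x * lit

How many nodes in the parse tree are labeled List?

3

[List [List [List [E lit]] :: [E x]] :: [E [E x] * [E lit]]]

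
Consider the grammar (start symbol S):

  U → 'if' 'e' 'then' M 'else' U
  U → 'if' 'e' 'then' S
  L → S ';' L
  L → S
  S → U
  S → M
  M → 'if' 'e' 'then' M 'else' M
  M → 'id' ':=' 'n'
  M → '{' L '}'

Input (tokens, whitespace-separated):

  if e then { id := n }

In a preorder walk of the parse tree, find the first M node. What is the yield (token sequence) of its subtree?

[S [U if e then [S [M { [L [S [M id := n]]] }]]]]

{ id := n }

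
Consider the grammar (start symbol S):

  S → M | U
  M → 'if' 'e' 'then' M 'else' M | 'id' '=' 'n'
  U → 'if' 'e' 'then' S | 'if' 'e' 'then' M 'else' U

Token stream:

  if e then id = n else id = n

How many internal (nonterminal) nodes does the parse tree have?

[S [M if e then [M id = n] else [M id = n]]]

4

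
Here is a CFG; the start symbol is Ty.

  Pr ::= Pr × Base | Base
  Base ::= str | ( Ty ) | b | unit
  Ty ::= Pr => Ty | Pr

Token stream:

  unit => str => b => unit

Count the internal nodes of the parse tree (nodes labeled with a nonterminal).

[Ty [Pr [Base unit]] => [Ty [Pr [Base str]] => [Ty [Pr [Base b]] => [Ty [Pr [Base unit]]]]]]

12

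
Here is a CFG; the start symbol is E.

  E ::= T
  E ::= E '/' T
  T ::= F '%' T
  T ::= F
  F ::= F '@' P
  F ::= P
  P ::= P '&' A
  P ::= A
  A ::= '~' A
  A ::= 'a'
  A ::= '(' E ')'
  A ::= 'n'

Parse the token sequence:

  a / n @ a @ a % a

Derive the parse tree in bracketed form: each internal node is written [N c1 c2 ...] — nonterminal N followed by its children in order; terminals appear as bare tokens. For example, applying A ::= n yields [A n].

[E [E [T [F [P [A a]]]]] / [T [F [F [F [P [A n]]] @ [P [A a]]] @ [P [A a]]] % [T [F [P [A a]]]]]]

E
E / T
T / T
F / T
P / T
A / T
a / T
a / F % T
a / F @ P % T
a / F @ P @ P % T
a / P @ P @ P % T
a / A @ P @ P % T
a / n @ P @ P % T
a / n @ A @ P % T
a / n @ a @ P % T
a / n @ a @ A % T
a / n @ a @ a % T
a / n @ a @ a % F
a / n @ a @ a % P
a / n @ a @ a % A
a / n @ a @ a % a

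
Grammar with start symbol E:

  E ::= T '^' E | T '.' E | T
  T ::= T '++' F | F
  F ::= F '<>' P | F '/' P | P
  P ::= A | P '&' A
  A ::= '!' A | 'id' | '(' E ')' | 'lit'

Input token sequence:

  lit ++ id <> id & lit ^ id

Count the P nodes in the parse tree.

[E [T [T [F [P [A lit]]]] ++ [F [F [P [A id]]] <> [P [P [A id]] & [A lit]]]] ^ [E [T [F [P [A id]]]]]]

5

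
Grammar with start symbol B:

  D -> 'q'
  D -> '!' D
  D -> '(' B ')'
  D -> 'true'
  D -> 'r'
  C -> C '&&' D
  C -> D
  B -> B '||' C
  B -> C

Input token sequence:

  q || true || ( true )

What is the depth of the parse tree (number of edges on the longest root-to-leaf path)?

6

[B [B [B [C [D q]]] || [C [D true]]] || [C [D ( [B [C [D true]]] )]]]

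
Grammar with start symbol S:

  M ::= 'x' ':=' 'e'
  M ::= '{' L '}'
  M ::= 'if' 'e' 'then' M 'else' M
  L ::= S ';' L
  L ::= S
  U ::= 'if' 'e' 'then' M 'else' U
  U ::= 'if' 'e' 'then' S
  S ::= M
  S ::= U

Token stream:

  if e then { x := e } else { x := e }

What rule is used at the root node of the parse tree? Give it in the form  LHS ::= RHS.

S ::= M

[S [M if e then [M { [L [S [M x := e]]] }] else [M { [L [S [M x := e]]] }]]]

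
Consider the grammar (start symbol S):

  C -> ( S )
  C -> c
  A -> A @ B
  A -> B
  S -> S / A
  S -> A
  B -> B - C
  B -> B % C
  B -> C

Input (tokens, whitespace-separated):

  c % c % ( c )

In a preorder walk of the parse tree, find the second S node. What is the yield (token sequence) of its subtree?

c

[S [A [B [B [B [C c]] % [C c]] % [C ( [S [A [B [C c]]]] )]]]]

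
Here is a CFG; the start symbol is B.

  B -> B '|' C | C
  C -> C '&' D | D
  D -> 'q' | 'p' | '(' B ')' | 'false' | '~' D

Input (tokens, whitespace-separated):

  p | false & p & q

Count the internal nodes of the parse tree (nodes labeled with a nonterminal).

[B [B [C [D p]]] | [C [C [C [D false]] & [D p]] & [D q]]]

10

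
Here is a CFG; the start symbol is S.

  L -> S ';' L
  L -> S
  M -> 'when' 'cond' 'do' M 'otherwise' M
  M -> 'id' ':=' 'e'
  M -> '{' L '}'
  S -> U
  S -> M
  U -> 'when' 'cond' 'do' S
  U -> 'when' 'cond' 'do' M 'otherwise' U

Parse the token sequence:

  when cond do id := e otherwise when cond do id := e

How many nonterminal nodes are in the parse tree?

6

[S [U when cond do [M id := e] otherwise [U when cond do [S [M id := e]]]]]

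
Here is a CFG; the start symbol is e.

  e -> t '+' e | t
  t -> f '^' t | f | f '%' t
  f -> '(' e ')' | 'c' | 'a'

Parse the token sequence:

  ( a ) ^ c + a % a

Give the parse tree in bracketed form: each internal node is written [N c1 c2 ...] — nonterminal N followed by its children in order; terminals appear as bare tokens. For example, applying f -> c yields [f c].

[e [t [f ( [e [t [f a]]] )] ^ [t [f c]]] + [e [t [f a] % [t [f a]]]]]

e
t + e
f ^ t + e
( e ) ^ t + e
( t ) ^ t + e
( f ) ^ t + e
( a ) ^ t + e
( a ) ^ f + e
( a ) ^ c + e
( a ) ^ c + t
( a ) ^ c + f % t
( a ) ^ c + a % t
( a ) ^ c + a % f
( a ) ^ c + a % a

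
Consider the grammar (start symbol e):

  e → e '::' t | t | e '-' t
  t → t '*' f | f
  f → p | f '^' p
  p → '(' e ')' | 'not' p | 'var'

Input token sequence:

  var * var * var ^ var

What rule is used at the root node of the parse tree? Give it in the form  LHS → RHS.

[e [t [t [t [f [p var]]] * [f [p var]]] * [f [f [p var]] ^ [p var]]]]

e → t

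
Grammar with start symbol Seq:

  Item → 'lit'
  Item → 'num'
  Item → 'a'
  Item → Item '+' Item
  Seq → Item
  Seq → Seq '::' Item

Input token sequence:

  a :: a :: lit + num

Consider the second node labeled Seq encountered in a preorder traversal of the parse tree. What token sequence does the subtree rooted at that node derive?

a :: a

[Seq [Seq [Seq [Item a]] :: [Item a]] :: [Item [Item lit] + [Item num]]]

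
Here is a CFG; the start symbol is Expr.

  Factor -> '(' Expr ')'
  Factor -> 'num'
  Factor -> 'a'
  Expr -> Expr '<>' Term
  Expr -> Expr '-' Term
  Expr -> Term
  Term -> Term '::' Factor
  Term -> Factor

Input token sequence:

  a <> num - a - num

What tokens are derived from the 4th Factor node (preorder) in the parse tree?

num

[Expr [Expr [Expr [Expr [Term [Factor a]]] <> [Term [Factor num]]] - [Term [Factor a]]] - [Term [Factor num]]]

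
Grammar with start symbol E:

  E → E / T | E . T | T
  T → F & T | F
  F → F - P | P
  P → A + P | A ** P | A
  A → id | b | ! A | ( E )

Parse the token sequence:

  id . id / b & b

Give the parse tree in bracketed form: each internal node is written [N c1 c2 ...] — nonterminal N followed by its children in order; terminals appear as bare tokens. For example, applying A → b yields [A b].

E
E / T
E . T / T
T . T / T
F . T / T
P . T / T
A . T / T
id . T / T
id . F / T
id . P / T
id . A / T
id . id / T
id . id / F & T
id . id / P & T
id . id / A & T
id . id / b & T
id . id / b & F
id . id / b & P
id . id / b & A
id . id / b & b

[E [E [E [T [F [P [A id]]]]] . [T [F [P [A id]]]]] / [T [F [P [A b]]] & [T [F [P [A b]]]]]]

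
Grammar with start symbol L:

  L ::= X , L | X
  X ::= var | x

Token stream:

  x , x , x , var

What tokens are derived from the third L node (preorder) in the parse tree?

[L [X x] , [L [X x] , [L [X x] , [L [X var]]]]]

x , var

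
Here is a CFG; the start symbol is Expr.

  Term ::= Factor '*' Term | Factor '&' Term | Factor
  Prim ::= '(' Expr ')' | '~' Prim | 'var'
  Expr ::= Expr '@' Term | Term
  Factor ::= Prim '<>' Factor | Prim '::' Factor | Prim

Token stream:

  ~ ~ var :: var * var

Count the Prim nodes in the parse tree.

5

[Expr [Term [Factor [Prim ~ [Prim ~ [Prim var]]] :: [Factor [Prim var]]] * [Term [Factor [Prim var]]]]]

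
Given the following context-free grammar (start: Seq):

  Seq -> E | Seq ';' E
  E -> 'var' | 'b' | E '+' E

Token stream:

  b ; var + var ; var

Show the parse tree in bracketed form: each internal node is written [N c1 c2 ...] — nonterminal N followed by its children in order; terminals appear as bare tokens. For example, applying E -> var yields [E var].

[Seq [Seq [Seq [E b]] ; [E [E var] + [E var]]] ; [E var]]

Seq
Seq ; E
Seq ; E ; E
E ; E ; E
b ; E ; E
b ; E + E ; E
b ; var + E ; E
b ; var + var ; E
b ; var + var ; var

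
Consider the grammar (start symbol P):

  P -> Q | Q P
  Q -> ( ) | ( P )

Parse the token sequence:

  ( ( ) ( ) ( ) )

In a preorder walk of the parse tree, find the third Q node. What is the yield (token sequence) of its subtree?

( )

[P [Q ( [P [Q ( )] [P [Q ( )] [P [Q ( )]]]] )]]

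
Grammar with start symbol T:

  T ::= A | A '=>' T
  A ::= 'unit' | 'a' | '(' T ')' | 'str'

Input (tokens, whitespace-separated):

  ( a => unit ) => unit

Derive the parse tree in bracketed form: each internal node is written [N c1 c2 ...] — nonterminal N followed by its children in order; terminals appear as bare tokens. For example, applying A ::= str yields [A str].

T
A => T
( T ) => T
( A => T ) => T
( a => T ) => T
( a => A ) => T
( a => unit ) => T
( a => unit ) => A
( a => unit ) => unit

[T [A ( [T [A a] => [T [A unit]]] )] => [T [A unit]]]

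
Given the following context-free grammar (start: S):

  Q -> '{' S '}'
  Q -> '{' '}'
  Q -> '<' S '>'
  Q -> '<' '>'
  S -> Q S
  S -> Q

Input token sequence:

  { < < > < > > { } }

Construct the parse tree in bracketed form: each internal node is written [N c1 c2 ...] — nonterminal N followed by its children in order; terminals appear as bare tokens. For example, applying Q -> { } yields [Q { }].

[S [Q { [S [Q < [S [Q < >] [S [Q < >]]] >] [S [Q { }]]] }]]

S
Q
{ S }
{ Q S }
{ < S > S }
{ < Q S > S }
{ < < > S > S }
{ < < > Q > S }
{ < < > < > > S }
{ < < > < > > Q }
{ < < > < > > { } }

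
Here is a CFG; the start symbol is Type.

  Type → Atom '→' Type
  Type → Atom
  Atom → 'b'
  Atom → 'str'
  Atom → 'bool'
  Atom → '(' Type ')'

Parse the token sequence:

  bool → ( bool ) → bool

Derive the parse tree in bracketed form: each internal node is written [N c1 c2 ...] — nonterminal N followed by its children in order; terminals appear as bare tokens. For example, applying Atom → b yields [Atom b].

Type
Atom → Type
bool → Type
bool → Atom → Type
bool → ( Type ) → Type
bool → ( Atom ) → Type
bool → ( bool ) → Type
bool → ( bool ) → Atom
bool → ( bool ) → bool

[Type [Atom bool] → [Type [Atom ( [Type [Atom bool]] )] → [Type [Atom bool]]]]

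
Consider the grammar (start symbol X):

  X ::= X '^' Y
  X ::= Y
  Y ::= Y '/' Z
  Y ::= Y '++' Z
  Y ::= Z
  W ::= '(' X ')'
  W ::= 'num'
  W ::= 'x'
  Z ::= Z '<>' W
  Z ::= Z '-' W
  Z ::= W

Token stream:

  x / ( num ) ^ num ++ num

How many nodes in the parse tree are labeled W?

[X [X [Y [Y [Z [W x]]] / [Z [W ( [X [Y [Z [W num]]]] )]]]] ^ [Y [Y [Z [W num]]] ++ [Z [W num]]]]

5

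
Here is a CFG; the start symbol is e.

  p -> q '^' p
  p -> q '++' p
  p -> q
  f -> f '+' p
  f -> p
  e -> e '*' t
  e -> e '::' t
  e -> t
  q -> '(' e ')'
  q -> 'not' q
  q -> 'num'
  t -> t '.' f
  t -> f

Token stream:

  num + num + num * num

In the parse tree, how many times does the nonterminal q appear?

[e [e [t [f [f [f [p [q num]]] + [p [q num]]] + [p [q num]]]]] * [t [f [p [q num]]]]]

4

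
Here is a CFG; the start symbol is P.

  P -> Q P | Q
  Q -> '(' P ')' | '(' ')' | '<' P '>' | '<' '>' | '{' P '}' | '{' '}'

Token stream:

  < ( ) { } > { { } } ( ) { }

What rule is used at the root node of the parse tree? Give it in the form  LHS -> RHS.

[P [Q < [P [Q ( )] [P [Q { }]]] >] [P [Q { [P [Q { }]] }] [P [Q ( )] [P [Q { }]]]]]

P -> Q P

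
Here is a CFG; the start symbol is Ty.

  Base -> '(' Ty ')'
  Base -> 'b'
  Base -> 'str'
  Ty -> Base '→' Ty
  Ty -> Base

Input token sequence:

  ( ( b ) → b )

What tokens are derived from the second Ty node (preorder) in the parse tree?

[Ty [Base ( [Ty [Base ( [Ty [Base b]] )] → [Ty [Base b]]] )]]

( b ) → b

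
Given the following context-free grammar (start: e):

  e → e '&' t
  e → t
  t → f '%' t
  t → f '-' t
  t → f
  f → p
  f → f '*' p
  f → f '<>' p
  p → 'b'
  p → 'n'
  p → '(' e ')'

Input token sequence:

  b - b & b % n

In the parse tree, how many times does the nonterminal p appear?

4

[e [e [t [f [p b]] - [t [f [p b]]]]] & [t [f [p b]] % [t [f [p n]]]]]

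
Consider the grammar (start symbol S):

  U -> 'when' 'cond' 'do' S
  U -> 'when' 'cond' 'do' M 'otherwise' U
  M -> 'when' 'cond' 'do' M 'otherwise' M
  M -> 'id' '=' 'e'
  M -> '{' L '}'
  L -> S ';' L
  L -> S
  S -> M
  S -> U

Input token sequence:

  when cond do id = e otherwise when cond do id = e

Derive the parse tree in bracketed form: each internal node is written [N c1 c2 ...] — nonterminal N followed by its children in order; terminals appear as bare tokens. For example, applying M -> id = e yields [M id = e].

[S [U when cond do [M id = e] otherwise [U when cond do [S [M id = e]]]]]

S
U
when cond do M otherwise U
when cond do id = e otherwise U
when cond do id = e otherwise when cond do S
when cond do id = e otherwise when cond do M
when cond do id = e otherwise when cond do id = e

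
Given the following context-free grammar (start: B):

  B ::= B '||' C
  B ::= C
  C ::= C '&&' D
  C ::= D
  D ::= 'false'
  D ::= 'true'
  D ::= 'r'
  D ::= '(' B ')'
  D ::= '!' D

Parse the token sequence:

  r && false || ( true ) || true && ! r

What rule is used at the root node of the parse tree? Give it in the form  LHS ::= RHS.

B ::= B '||' C

[B [B [B [C [C [D r]] && [D false]]] || [C [D ( [B [C [D true]]] )]]] || [C [C [D true]] && [D ! [D r]]]]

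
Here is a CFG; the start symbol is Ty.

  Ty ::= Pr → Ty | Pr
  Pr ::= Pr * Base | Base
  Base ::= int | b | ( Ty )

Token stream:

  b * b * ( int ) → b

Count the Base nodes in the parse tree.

[Ty [Pr [Pr [Pr [Base b]] * [Base b]] * [Base ( [Ty [Pr [Base int]]] )]] → [Ty [Pr [Base b]]]]

5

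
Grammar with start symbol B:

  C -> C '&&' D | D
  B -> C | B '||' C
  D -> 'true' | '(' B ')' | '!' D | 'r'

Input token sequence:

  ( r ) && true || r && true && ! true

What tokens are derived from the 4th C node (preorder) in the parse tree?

[B [B [C [C [D ( [B [C [D r]]] )]] && [D true]]] || [C [C [C [D r]] && [D true]] && [D ! [D true]]]]

r && true && ! true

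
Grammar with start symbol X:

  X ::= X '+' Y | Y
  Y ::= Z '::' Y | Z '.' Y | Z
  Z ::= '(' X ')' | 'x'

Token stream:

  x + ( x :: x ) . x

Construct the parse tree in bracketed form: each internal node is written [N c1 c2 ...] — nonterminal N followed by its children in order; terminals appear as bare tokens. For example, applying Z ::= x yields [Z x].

X
X + Y
Y + Y
Z + Y
x + Y
x + Z . Y
x + ( X ) . Y
x + ( Y ) . Y
x + ( Z :: Y ) . Y
x + ( x :: Y ) . Y
x + ( x :: Z ) . Y
x + ( x :: x ) . Y
x + ( x :: x ) . Z
x + ( x :: x ) . x

[X [X [Y [Z x]]] + [Y [Z ( [X [Y [Z x] :: [Y [Z x]]]] )] . [Y [Z x]]]]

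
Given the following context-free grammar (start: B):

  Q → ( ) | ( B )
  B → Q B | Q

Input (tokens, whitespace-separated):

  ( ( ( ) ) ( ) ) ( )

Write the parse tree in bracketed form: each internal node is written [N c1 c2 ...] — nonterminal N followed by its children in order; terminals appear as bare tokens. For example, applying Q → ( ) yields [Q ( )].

[B [Q ( [B [Q ( [B [Q ( )]] )] [B [Q ( )]]] )] [B [Q ( )]]]

B
Q B
( B ) B
( Q B ) B
( ( B ) B ) B
( ( Q ) B ) B
( ( ( ) ) B ) B
( ( ( ) ) Q ) B
( ( ( ) ) ( ) ) B
( ( ( ) ) ( ) ) Q
( ( ( ) ) ( ) ) ( )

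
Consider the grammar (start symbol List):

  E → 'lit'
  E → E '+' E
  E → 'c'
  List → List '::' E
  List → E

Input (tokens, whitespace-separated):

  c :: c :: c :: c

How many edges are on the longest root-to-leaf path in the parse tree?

5

[List [List [List [List [E c]] :: [E c]] :: [E c]] :: [E c]]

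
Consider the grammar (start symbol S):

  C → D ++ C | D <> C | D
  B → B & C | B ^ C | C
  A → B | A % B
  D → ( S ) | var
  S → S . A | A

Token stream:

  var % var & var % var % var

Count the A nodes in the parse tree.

[S [A [A [A [A [B [C [D var]]]] % [B [B [C [D var]]] & [C [D var]]]] % [B [C [D var]]]] % [B [C [D var]]]]]

4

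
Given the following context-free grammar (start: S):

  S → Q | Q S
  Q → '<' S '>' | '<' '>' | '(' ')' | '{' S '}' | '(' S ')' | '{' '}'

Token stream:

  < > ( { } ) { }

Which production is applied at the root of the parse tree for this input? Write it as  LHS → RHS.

[S [Q < >] [S [Q ( [S [Q { }]] )] [S [Q { }]]]]

S → Q S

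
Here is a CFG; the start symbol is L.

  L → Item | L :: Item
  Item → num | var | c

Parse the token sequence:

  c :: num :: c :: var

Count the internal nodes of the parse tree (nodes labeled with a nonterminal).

8

[L [L [L [L [Item c]] :: [Item num]] :: [Item c]] :: [Item var]]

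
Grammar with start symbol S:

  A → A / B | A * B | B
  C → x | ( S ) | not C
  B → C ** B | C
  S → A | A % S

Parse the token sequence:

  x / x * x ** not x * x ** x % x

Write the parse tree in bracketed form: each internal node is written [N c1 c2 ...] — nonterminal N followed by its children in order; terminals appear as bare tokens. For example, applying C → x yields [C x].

S
A % S
A * B % S
A * B * B % S
A / B * B * B % S
B / B * B * B % S
C / B * B * B % S
x / B * B * B % S
x / C * B * B % S
x / x * B * B % S
x / x * C ** B * B % S
x / x * x ** B * B % S
x / x * x ** C * B % S
x / x * x ** not C * B % S
x / x * x ** not x * B % S
x / x * x ** not x * C ** B % S
x / x * x ** not x * x ** B % S
x / x * x ** not x * x ** C % S
x / x * x ** not x * x ** x % S
x / x * x ** not x * x ** x % A
x / x * x ** not x * x ** x % B
x / x * x ** not x * x ** x % C
x / x * x ** not x * x ** x % x

[S [A [A [A [A [B [C x]]] / [B [C x]]] * [B [C x] ** [B [C not [C x]]]]] * [B [C x] ** [B [C x]]]] % [S [A [B [C x]]]]]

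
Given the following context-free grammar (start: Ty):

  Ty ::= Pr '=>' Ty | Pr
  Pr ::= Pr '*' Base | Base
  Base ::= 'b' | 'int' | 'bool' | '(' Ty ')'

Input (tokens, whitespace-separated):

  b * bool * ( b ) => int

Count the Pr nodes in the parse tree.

[Ty [Pr [Pr [Pr [Base b]] * [Base bool]] * [Base ( [Ty [Pr [Base b]]] )]] => [Ty [Pr [Base int]]]]

5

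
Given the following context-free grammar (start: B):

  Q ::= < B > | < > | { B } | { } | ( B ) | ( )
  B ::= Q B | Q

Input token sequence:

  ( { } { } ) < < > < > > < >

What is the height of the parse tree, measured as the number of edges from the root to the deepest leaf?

6

[B [Q ( [B [Q { }] [B [Q { }]]] )] [B [Q < [B [Q < >] [B [Q < >]]] >] [B [Q < >]]]]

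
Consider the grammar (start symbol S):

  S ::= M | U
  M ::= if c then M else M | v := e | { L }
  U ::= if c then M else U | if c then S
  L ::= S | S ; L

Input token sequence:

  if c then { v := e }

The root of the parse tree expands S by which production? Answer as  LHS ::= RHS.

[S [U if c then [S [M { [L [S [M v := e]]] }]]]]

S ::= U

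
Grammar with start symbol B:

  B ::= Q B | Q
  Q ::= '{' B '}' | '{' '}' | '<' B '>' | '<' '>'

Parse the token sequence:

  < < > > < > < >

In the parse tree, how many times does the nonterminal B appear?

[B [Q < [B [Q < >]] >] [B [Q < >] [B [Q < >]]]]

4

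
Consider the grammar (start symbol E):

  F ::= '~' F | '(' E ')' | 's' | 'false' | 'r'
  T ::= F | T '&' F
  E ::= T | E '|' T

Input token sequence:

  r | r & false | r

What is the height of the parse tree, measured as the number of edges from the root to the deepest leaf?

5

[E [E [E [T [F r]]] | [T [T [F r]] & [F false]]] | [T [F r]]]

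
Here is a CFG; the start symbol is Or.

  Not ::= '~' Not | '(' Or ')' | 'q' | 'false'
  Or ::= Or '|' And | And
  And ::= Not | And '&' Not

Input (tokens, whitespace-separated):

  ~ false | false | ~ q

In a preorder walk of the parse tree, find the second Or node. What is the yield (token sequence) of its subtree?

[Or [Or [Or [And [Not ~ [Not false]]]] | [And [Not false]]] | [And [Not ~ [Not q]]]]

~ false | false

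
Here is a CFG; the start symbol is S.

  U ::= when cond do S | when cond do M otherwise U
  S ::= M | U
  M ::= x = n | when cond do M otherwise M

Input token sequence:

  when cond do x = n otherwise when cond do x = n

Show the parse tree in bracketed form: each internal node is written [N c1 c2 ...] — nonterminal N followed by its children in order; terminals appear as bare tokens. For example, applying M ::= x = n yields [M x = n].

S
U
when cond do M otherwise U
when cond do x = n otherwise U
when cond do x = n otherwise when cond do S
when cond do x = n otherwise when cond do M
when cond do x = n otherwise when cond do x = n

[S [U when cond do [M x = n] otherwise [U when cond do [S [M x = n]]]]]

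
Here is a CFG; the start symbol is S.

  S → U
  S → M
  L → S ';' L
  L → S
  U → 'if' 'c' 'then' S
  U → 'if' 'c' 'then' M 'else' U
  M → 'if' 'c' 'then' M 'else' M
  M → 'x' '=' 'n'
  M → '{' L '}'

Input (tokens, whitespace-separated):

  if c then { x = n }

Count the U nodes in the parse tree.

1

[S [U if c then [S [M { [L [S [M x = n]]] }]]]]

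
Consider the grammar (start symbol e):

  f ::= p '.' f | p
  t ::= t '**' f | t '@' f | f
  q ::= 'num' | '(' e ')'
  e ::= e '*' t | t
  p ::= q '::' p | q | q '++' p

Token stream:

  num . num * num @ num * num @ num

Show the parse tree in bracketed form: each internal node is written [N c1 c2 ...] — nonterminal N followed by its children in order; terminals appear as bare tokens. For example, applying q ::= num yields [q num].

[e [e [e [t [f [p [q num]] . [f [p [q num]]]]]] * [t [t [f [p [q num]]]] @ [f [p [q num]]]]] * [t [t [f [p [q num]]]] @ [f [p [q num]]]]]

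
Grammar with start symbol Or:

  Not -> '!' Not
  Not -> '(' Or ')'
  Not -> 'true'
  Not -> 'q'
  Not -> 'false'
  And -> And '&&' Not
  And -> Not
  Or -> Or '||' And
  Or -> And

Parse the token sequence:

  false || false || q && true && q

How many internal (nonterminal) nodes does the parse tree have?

13

[Or [Or [Or [And [Not false]]] || [And [Not false]]] || [And [And [And [Not q]] && [Not true]] && [Not q]]]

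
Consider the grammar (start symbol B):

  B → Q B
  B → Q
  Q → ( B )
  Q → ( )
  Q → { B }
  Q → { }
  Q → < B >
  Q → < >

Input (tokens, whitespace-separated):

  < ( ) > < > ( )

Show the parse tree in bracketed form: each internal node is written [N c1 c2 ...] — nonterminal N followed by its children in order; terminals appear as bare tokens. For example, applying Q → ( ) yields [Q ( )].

[B [Q < [B [Q ( )]] >] [B [Q < >] [B [Q ( )]]]]

B
Q B
< B > B
< Q > B
< ( ) > B
< ( ) > Q B
< ( ) > < > B
< ( ) > < > Q
< ( ) > < > ( )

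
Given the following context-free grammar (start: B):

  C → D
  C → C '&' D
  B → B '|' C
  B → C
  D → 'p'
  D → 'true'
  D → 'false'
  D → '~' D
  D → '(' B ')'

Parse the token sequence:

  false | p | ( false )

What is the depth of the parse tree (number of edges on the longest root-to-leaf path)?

6

[B [B [B [C [D false]]] | [C [D p]]] | [C [D ( [B [C [D false]]] )]]]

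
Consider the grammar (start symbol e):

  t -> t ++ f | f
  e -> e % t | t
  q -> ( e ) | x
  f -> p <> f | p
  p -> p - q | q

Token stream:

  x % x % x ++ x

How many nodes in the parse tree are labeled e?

3

[e [e [e [t [f [p [q x]]]]] % [t [f [p [q x]]]]] % [t [t [f [p [q x]]]] ++ [f [p [q x]]]]]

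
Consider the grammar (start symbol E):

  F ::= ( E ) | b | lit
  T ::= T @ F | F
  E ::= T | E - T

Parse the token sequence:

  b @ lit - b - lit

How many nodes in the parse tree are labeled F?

4

[E [E [E [T [T [F b]] @ [F lit]]] - [T [F b]]] - [T [F lit]]]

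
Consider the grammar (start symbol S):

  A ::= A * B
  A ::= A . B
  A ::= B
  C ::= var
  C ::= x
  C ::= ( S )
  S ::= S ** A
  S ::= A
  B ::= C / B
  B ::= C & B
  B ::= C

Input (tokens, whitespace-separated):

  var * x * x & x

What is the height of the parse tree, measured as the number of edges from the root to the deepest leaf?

[S [A [A [A [B [C var]]] * [B [C x]]] * [B [C x] & [B [C x]]]]]

6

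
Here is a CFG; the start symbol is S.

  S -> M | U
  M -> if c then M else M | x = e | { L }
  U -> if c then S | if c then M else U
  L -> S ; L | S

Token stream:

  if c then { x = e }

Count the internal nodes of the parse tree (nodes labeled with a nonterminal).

7

[S [U if c then [S [M { [L [S [M x = e]]] }]]]]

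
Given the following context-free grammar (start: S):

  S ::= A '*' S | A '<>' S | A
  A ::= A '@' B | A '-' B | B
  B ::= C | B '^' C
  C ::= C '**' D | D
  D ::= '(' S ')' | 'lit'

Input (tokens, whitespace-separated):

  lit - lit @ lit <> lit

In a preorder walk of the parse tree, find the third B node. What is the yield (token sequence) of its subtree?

lit

[S [A [A [A [B [C [D lit]]]] - [B [C [D lit]]]] @ [B [C [D lit]]]] <> [S [A [B [C [D lit]]]]]]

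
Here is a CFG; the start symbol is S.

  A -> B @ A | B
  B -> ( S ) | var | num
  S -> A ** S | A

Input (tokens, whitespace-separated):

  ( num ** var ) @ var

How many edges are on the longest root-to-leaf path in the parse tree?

7

[S [A [B ( [S [A [B num]] ** [S [A [B var]]]] )] @ [A [B var]]]]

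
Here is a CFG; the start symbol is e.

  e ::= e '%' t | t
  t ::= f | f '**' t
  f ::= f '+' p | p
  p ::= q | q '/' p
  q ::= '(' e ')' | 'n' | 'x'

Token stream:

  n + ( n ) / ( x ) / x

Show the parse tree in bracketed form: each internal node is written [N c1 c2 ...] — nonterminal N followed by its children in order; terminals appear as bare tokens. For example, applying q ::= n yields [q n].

e
t
f
f + p
p + p
q + p
n + p
n + q / p
n + ( e ) / p
n + ( t ) / p
n + ( f ) / p
n + ( p ) / p
n + ( q ) / p
n + ( n ) / p
n + ( n ) / q / p
n + ( n ) / ( e ) / p
n + ( n ) / ( t ) / p
n + ( n ) / ( f ) / p
n + ( n ) / ( p ) / p
n + ( n ) / ( q ) / p
n + ( n ) / ( x ) / p
n + ( n ) / ( x ) / q
n + ( n ) / ( x ) / x

[e [t [f [f [p [q n]]] + [p [q ( [e [t [f [p [q n]]]]] )] / [p [q ( [e [t [f [p [q x]]]]] )] / [p [q x]]]]]]]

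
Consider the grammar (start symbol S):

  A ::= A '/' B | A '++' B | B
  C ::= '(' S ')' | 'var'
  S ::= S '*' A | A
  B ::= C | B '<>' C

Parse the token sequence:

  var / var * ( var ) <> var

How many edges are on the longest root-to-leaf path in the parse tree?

[S [S [A [A [B [C var]]] / [B [C var]]]] * [A [B [B [C ( [S [A [B [C var]]]] )]] <> [C var]]]]

9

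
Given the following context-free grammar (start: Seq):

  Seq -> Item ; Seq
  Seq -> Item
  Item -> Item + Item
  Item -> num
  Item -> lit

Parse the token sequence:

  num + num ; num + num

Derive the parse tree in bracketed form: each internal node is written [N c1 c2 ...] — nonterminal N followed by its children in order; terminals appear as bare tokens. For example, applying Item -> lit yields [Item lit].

[Seq [Item [Item num] + [Item num]] ; [Seq [Item [Item num] + [Item num]]]]

Seq
Item ; Seq
Item + Item ; Seq
num + Item ; Seq
num + num ; Seq
num + num ; Item
num + num ; Item + Item
num + num ; num + Item
num + num ; num + num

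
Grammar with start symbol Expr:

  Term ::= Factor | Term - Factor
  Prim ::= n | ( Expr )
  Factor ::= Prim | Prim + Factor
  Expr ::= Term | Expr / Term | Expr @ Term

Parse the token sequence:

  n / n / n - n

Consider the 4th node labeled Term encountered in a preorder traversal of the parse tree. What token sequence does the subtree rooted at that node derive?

[Expr [Expr [Expr [Term [Factor [Prim n]]]] / [Term [Factor [Prim n]]]] / [Term [Term [Factor [Prim n]]] - [Factor [Prim n]]]]

n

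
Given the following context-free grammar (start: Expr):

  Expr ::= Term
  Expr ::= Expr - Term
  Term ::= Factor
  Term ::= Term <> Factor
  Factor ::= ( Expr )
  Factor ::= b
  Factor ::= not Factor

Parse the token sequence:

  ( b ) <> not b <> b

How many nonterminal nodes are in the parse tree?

11

[Expr [Term [Term [Term [Factor ( [Expr [Term [Factor b]]] )]] <> [Factor not [Factor b]]] <> [Factor b]]]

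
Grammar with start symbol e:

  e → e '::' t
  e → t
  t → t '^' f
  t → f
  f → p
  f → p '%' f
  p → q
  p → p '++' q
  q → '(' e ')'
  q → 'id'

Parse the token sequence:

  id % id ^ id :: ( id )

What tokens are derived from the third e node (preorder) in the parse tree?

[e [e [t [t [f [p [q id]] % [f [p [q id]]]]] ^ [f [p [q id]]]]] :: [t [f [p [q ( [e [t [f [p [q id]]]]] )]]]]]

id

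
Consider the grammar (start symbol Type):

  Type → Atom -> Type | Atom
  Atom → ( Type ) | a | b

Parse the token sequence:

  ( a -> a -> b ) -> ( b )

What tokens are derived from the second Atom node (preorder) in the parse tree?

a

[Type [Atom ( [Type [Atom a] -> [Type [Atom a] -> [Type [Atom b]]]] )] -> [Type [Atom ( [Type [Atom b]] )]]]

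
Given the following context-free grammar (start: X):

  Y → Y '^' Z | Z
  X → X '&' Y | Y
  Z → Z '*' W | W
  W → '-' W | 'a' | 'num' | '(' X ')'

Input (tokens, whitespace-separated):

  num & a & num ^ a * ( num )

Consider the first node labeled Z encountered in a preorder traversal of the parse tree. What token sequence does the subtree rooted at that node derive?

num

[X [X [X [Y [Z [W num]]]] & [Y [Z [W a]]]] & [Y [Y [Z [W num]]] ^ [Z [Z [W a]] * [W ( [X [Y [Z [W num]]]] )]]]]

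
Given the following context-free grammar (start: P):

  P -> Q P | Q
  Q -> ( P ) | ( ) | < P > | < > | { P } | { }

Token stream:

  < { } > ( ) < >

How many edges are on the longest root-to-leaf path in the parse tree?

[P [Q < [P [Q { }]] >] [P [Q ( )] [P [Q < >]]]]

4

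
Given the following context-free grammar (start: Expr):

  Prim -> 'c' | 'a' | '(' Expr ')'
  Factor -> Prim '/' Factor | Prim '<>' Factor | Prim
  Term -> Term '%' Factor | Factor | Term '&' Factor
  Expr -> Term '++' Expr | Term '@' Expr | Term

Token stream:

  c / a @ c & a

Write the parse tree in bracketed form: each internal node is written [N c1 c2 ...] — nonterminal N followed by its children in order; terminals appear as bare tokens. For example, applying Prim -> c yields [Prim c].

Expr
Term @ Expr
Factor @ Expr
Prim / Factor @ Expr
c / Factor @ Expr
c / Prim @ Expr
c / a @ Expr
c / a @ Term
c / a @ Term & Factor
c / a @ Factor & Factor
c / a @ Prim & Factor
c / a @ c & Factor
c / a @ c & Prim
c / a @ c & a

[Expr [Term [Factor [Prim c] / [Factor [Prim a]]]] @ [Expr [Term [Term [Factor [Prim c]]] & [Factor [Prim a]]]]]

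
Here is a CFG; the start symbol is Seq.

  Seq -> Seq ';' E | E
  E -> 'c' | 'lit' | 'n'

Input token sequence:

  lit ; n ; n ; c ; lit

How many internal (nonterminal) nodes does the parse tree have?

[Seq [Seq [Seq [Seq [Seq [E lit]] ; [E n]] ; [E n]] ; [E c]] ; [E lit]]

10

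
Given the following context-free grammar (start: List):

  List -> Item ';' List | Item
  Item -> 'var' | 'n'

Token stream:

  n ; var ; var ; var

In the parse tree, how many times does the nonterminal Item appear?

4

[List [Item n] ; [List [Item var] ; [List [Item var] ; [List [Item var]]]]]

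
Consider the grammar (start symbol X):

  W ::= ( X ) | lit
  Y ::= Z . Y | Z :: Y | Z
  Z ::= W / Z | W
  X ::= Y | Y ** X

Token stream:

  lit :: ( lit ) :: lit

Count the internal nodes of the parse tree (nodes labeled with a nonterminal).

[X [Y [Z [W lit]] :: [Y [Z [W ( [X [Y [Z [W lit]]]] )]] :: [Y [Z [W lit]]]]]]

14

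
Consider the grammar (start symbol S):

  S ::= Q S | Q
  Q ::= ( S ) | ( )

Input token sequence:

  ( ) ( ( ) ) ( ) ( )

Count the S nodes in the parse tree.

[S [Q ( )] [S [Q ( [S [Q ( )]] )] [S [Q ( )] [S [Q ( )]]]]]

5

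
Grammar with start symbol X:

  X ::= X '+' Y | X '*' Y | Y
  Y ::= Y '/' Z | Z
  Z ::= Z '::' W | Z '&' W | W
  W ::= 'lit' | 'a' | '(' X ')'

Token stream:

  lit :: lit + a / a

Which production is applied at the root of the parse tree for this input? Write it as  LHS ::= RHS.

X ::= X '+' Y

[X [X [Y [Z [Z [W lit]] :: [W lit]]]] + [Y [Y [Z [W a]]] / [Z [W a]]]]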